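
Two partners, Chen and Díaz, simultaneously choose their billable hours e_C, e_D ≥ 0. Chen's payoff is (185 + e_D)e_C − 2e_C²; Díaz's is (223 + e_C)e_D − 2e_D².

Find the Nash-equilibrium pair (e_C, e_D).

64.2, 71.8

Expanding Chen's payoff: 185e_C + e_De_C − 2e_C².
∂π/∂e_C = 185 + e_D − 4e_C = 0, so e_C = 46.25 + 0.25e_D.
Likewise for Díaz: e_D = 55.75 + 0.25e_C.
Plugging e_D into Chen's best response: e_C = 46.25 + 0.25(55.75 + 0.25e_C) ⇒ 0.9375e_C = 60.1875, so e_C = 64.2.
Then e_D = 55.75 + 0.25·64.2 = 71.8.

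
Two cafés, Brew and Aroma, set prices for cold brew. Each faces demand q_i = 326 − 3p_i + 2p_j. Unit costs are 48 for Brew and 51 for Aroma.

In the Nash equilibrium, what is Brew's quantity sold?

210.1875

Brew's profit: π = (p_{Brew} − 48)(326 − 3p_{Brew} + 2p_{Aroma}).
∂π/∂p_{Brew} = 470 − 6p_{Brew} + 2p_{Aroma} = 0 ⇒ p_{Brew} = 235/3 + (1/3)p_{Aroma}.
Similarly p_{Aroma} = 479/6 + (1/3)p_{Brew}.
Plugging p_{Aroma} into Brew's best response: p_{Brew} = 235/3 + (1/3)(479/6 + (1/3)p_{Brew}) ⇒ (8/9)p_{Brew} = 1889/18, so p_{Brew} = 118.0625.
Then p_{Aroma} = 479/6 + (1/3)·118.0625 = 119.1875.
q_{Brew} = 326 − 3·118.0625 + 2·119.1875 = 210.1875.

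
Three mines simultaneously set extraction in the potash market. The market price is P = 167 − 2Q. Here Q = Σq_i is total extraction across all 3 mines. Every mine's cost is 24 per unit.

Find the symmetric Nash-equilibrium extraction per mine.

17.875

A representative mine's profit is π_i = q_i(167 − 2Q) − 24q_i, with Q = q_i + Σ_{j≠i} q_j.
First-order condition: 143 − 4q_i − 2Σ_{j≠i} q_j = 0.
In a symmetric equilibrium every mine chooses the same q, so Σ_{j≠i} q_j = 2q. The condition becomes 143 − 8q = 0, giving q = 143/8 = 17.875.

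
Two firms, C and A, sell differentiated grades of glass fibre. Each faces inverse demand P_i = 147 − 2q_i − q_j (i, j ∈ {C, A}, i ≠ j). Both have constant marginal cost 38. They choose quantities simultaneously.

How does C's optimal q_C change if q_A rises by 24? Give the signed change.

Firm C's profit: π = q_C(147 − 2q_C − q_A) − 38q_C.
∂π/∂q_C = 109 − 4q_C − q_A = 0 ⇒ q_C = 27.25 − 0.25q_A.
The reaction-function slope is −0.25, so a 24-unit rise in q_A moves q_C by −0.25 × 24 = −6. C's best response falls — the actions are strategic substitutes.

-6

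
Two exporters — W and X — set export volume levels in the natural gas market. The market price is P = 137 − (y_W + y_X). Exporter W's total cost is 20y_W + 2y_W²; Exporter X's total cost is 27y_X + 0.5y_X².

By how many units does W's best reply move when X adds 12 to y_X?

-2

Exporter W's profit: π = y_W(137 − (y_W + y_X)) − 20y_W − 2y_W².
∂π/∂y_W = 117 − 6y_W − y_X = 0, so y_W = 19.5 − (1/6)y_X.
The reaction-function slope is −1/6, so a 12-unit rise in y_X moves y_W by −1/6 × 12 = −2. W's best response falls — the actions are strategic substitutes.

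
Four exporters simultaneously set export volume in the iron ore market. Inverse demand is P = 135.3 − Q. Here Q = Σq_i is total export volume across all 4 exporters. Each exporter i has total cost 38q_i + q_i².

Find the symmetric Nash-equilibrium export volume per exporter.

13.9

A representative exporter's profit is π_i = q_i(135.3 − Q) − 38q_i − q_i², with Q = q_i + Σ_{j≠i} q_j.
First-order condition: 97.3 − 4q_i − Σ_{j≠i} q_j = 0.
In a symmetric equilibrium every exporter chooses the same q, so Σ_{j≠i} q_j = 3q. The condition becomes 97.3 − 7q = 0, giving q = 97.3/7 = 13.9.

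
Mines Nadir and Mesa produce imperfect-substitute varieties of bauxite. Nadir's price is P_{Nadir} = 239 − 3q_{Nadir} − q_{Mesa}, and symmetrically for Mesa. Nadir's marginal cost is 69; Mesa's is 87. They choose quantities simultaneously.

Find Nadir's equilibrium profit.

Mine Nadir's profit: π = q_{Nadir}(239 − 3q_{Nadir} − q_{Mesa}) − 69q_{Nadir}.
∂π/∂q_{Nadir} = 170 − 6q_{Nadir} − q_{Mesa} = 0 ⇒ q_{Nadir} = 85/3 − (1/6)q_{Mesa}.
Similarly q_{Mesa} = 76/3 − (1/6)q_{Nadir}.
Solving the two reaction functions simultaneously: (1 − (−1/6)(−1/6))q_{Nadir} = 85/3 − (1/6)·(76/3), so (35/36)q_{Nadir} = 217/9 and q_{Nadir} = 24.8.
Then q_{Mesa} = 76/3 − (1/6)·24.8 = 21.2.
P_{Nadir} = 239 − 3·24.8 − 21.2 = 143.4.
Profit = (143.4 − 69)·24.8 = 1845.12.

1845.12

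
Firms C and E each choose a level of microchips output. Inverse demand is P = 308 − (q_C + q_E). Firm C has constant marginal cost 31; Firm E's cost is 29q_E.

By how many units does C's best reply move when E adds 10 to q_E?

-5

Firm C's profit: π = q_C(308 − (q_C + q_E)) − 31q_C.
∂π/∂q_C = 277 − 2q_C − q_E = 0, so q_C = 138.5 − 0.5q_E.
The reaction-function slope is −0.5, so a 10-unit rise in q_E moves q_C by −0.5 × 10 = −5. C's best response falls — the actions are strategic substitutes.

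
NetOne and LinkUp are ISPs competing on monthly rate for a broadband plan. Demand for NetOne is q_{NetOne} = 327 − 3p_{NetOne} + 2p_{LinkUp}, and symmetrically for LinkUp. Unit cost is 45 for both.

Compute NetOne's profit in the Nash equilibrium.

NetOne's profit: π = (p_{NetOne} − 45)(327 − 3p_{NetOne} + 2p_{LinkUp}).
∂π/∂p_{NetOne} = 462 − 6p_{NetOne} + 2p_{LinkUp} = 0 ⇒ p_{NetOne} = 77 + (1/3)p_{LinkUp}.
By symmetry p_{LinkUp} = p_{NetOne}; substituting into the reaction function, (2/3)p_{NetOne} = 77 and p_{NetOne} = 115.5.
q_{NetOne} = 327 − 3·115.5 + 2·115.5 = 211.5.
Profit = (115.5 − 45)·211.5 = 14910.75.

14910.75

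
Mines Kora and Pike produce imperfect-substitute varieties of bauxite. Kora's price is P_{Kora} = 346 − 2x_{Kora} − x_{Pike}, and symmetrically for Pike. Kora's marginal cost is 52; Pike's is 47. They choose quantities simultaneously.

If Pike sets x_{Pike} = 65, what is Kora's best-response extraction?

Mine Kora's profit: π = x_{Kora}(346 − 2x_{Kora} − x_{Pike}) − 52x_{Kora}.
∂π/∂x_{Kora} = 294 − 4x_{Kora} − x_{Pike} = 0 ⇒ x_{Kora} = 73.5 − 0.25x_{Pike}.
At x_{Pike} = 65: x_{Kora} = 73.5 − 0.25·65 = 57.25.

57.25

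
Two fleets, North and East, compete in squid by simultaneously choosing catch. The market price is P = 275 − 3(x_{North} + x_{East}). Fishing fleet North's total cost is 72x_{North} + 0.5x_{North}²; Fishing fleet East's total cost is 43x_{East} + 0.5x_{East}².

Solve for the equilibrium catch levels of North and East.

Fishing fleet North's profit: π = x_{North}(275 − 3(x_{North} + x_{East})) − 72x_{North} − 0.5x_{North}².
∂π/∂x_{North} = 203 − 7x_{North} − 3x_{East} = 0, so x_{North} = 29 − (3/7)x_{East}.
By the same steps for East: x_{East} = 232/7 − (3/7)x_{North}.
Plugging x_{East} into North's best response: x_{North} = 29 − (3/7)(232/7 − (3/7)x_{North}) ⇒ (40/49)x_{North} = 725/49, so x_{North} = 18.125.
Then x_{East} = 232/7 − (3/7)·18.125 = 25.375.

18.125, 25.375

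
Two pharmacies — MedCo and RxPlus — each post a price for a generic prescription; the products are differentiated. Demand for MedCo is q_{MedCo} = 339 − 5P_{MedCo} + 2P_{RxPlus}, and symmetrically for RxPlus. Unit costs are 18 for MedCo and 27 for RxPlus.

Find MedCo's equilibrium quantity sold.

MedCo's profit: π = (P_{MedCo} − 18)(339 − 5P_{MedCo} + 2P_{RxPlus}).
∂π/∂P_{MedCo} = 429 − 10P_{MedCo} + 2P_{RxPlus} = 0 ⇒ P_{MedCo} = 42.9 + 0.2P_{RxPlus}.
Similarly P_{RxPlus} = 47.4 + 0.2P_{MedCo}.
Substituting the second reaction function into the first: P_{MedCo} = 42.9 + 0.2(47.4 + 0.2P_{MedCo}), which gives 0.96P_{MedCo} = 52.38 ⇒ P_{MedCo} = 54.5625.
Then P_{RxPlus} = 47.4 + 0.2·54.5625 = 58.3125.
q_{MedCo} = 339 − 5·54.5625 + 2·58.3125 = 182.8125.

182.8125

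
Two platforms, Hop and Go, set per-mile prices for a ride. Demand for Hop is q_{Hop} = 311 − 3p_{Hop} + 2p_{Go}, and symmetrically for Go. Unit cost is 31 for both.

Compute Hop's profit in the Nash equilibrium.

14700

Hop's profit: π = (p_{Hop} − 31)(311 − 3p_{Hop} + 2p_{Go}).
∂π/∂p_{Hop} = 404 − 6p_{Hop} + 2p_{Go} = 0 ⇒ p_{Hop} = 202/3 + (1/3)p_{Go}.
By symmetry p_{Go} = p_{Hop}; substituting into the reaction function, (2/3)p_{Hop} = 202/3 and p_{Hop} = 101.
q_{Hop} = 311 − 3·101 + 2·101 = 210.
Profit = (101 − 31)·210 = 14700.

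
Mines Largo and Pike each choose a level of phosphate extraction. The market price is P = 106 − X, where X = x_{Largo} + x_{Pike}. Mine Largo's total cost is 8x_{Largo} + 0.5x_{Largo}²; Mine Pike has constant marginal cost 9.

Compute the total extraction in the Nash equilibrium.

58.4

Mine Largo's profit: π = x_{Largo}(106 − (x_{Largo} + x_{Pike})) − 8x_{Largo} − 0.5x_{Largo}².
∂π/∂x_{Largo} = 98 − 3x_{Largo} − x_{Pike} = 0, so x_{Largo} = 98/3 − (1/3)x_{Pike}.
For Pike: ∂π/∂x_{Pike} = 97 − 2x_{Pike} − x_{Largo} = 0 ⇒ x_{Pike} = 48.5 − 0.5x_{Largo}.
Plugging x_{Pike} into Largo's best response: x_{Largo} = 98/3 − (1/3)(48.5 − 0.5x_{Largo}) ⇒ (5/6)x_{Largo} = 16.5, so x_{Largo} = 19.8.
Then x_{Pike} = 48.5 − 0.5·19.8 = 38.6.
Total extraction: 19.8 + 38.6 = 58.4.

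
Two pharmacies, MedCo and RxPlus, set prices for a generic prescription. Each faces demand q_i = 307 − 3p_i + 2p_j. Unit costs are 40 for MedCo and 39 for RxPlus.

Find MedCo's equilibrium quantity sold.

199.6875

MedCo's profit: π = (p_{MedCo} − 40)(307 − 3p_{MedCo} + 2p_{RxPlus}).
∂π/∂p_{MedCo} = 427 − 6p_{MedCo} + 2p_{RxPlus} = 0 ⇒ p_{MedCo} = 427/6 + (1/3)p_{RxPlus}.
Similarly p_{RxPlus} = 212/3 + (1/3)p_{MedCo}.
Solving the two reaction functions simultaneously: (1 − (1/3)(1/3))p_{MedCo} = 427/6 + (1/3)·(212/3), so (8/9)p_{MedCo} = 1705/18 and p_{MedCo} = 106.5625.
Then p_{RxPlus} = 212/3 + (1/3)·106.5625 = 106.1875.
q_{MedCo} = 307 − 3·106.5625 + 2·106.1875 = 199.6875.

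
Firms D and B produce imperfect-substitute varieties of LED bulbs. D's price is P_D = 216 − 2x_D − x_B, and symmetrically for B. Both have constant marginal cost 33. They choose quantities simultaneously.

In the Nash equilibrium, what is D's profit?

Firm D's profit: π = x_D(216 − 2x_D − x_B) − 33x_D.
∂π/∂x_D = 183 − 4x_D − x_B = 0 ⇒ x_D = 45.75 − 0.25x_B.
The game is symmetric, so in equilibrium x_B = x_D: the reaction function gives 1.25x_D = 45.75, hence x_D = 36.6.
P_D = 216 − 2·36.6 − 36.6 = 106.2.
Profit = (106.2 − 33)·36.6 = 2679.12.

2679.12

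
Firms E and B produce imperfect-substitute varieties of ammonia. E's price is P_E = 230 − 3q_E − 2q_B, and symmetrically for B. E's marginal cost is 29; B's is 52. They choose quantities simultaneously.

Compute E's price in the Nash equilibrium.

108.6875

Firm E's profit: π = q_E(230 − 3q_E − 2q_B) − 29q_E.
∂π/∂q_E = 201 − 6q_E − 2q_B = 0 ⇒ q_E = 33.5 − (1/3)q_B.
Similarly q_B = 89/3 − (1/3)q_E.
Substituting the second reaction function into the first: q_E = 33.5 − (1/3)(89/3 − (1/3)q_E), which gives (8/9)q_E = 425/18 ⇒ q_E = 26.5625.
Then q_B = 89/3 − (1/3)·26.5625 = 20.8125.
P_E = 230 − 3·26.5625 − 2·20.8125 = 108.6875.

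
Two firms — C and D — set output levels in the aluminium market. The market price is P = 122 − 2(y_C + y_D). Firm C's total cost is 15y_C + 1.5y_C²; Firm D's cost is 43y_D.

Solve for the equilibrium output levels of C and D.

11.25, 14.125

Firm C's profit: π = y_C(122 − 2(y_C + y_D)) − 15y_C − 1.5y_C².
∂π/∂y_C = 107 − 7y_C − 2y_D = 0, so y_C = 107/7 − (2/7)y_D.
For D: ∂π/∂y_D = 79 − 4y_D − 2y_C = 0 ⇒ y_D = 19.75 − 0.5y_C.
Solving the two reaction functions simultaneously: (1 − (−2/7)(−0.5))y_C = 107/7 − (2/7)·19.75, so (6/7)y_C = 135/14 and y_C = 11.25.
Then y_D = 19.75 − 0.5·11.25 = 14.125.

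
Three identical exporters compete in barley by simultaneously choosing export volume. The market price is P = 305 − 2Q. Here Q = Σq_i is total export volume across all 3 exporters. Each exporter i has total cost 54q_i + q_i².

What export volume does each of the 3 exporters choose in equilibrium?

25.1

A representative exporter's profit is π_i = q_i(305 − 2Q) − 54q_i − q_i², with Q = q_i + Σ_{j≠i} q_j.
First-order condition: 251 − 6q_i − 2Σ_{j≠i} q_j = 0.
With identical exporters, set every q_j = q: then 251 − 6q − 4q = 0, i.e. q = 251/10 = 25.1.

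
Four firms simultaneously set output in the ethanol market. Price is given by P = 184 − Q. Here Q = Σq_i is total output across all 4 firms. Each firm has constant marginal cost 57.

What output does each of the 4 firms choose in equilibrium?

A representative firm's profit is π_i = q_i(184 − Q) − 57q_i, with Q = q_i + Σ_{j≠i} q_j.
First-order condition: 127 − 2q_i − Σ_{j≠i} q_j = 0.
Imposing symmetry (q_j = q for all j) turns Σ_{j≠i} q_j into 3q, so 127 = 5q and q = 25.4.

25.4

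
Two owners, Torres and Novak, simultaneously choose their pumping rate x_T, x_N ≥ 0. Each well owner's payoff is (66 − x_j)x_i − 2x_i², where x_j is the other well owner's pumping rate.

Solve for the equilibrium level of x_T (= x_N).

Torres's payoff is (66 − x_N)x_T − 2x_T².
∂π/∂x_T = 66 − x_N − 4x_T = 0, so x_T = 16.5 − 0.25x_N.
By symmetry x_N = x_T; substituting into the reaction function, 1.25x_T = 16.5 and x_T = 13.2.

13.2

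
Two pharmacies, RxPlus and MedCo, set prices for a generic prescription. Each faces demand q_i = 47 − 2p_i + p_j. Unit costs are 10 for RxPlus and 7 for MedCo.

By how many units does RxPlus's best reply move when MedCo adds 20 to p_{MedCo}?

RxPlus's profit: π = (p_{RxPlus} − 10)(47 − 2p_{RxPlus} + p_{MedCo}).
∂π/∂p_{RxPlus} = 67 − 4p_{RxPlus} + p_{MedCo} = 0 ⇒ p_{RxPlus} = 16.75 + 0.25p_{MedCo}.
The reaction-function slope is 0.25, so a 20-unit rise in p_{MedCo} moves p_{RxPlus} by 0.25 × 20 = 5. RxPlus's best response rises — the actions are strategic complements.

5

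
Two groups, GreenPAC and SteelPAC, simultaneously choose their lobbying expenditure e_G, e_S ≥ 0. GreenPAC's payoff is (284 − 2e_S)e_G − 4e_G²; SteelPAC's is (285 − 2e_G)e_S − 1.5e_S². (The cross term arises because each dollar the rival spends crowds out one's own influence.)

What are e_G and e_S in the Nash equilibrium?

14.1, 85.6

Expanding GreenPAC's payoff: 284e_G − 2e_Se_G − 4e_G².
∂π/∂e_G = 284 − 2e_S − 8e_G = 0, so e_G = 35.5 − 0.25e_S.
Likewise for SteelPAC: e_S = 95 − (2/3)e_G.
Substituting the second reaction function into the first: e_G = 35.5 − 0.25(95 − (2/3)e_G), which gives (5/6)e_G = 11.75 ⇒ e_G = 14.1.
Then e_S = 95 − (2/3)·14.1 = 85.6.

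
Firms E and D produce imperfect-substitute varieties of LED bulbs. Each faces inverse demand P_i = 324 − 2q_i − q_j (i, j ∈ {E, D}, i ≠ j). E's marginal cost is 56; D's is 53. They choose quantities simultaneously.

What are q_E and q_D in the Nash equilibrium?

53.4, 54.4

Firm E's profit: π = q_E(324 − 2q_E − q_D) − 56q_E.
∂π/∂q_E = 268 − 4q_E − q_D = 0 ⇒ q_E = 67 − 0.25q_D.
Similarly q_D = 67.75 − 0.25q_E.
Solving the two reaction functions simultaneously: (1 − (−0.25)(−0.25))q_E = 67 − 0.25·67.75, so 0.9375q_E = 50.0625 and q_E = 53.4.
Then q_D = 67.75 − 0.25·53.4 = 54.4.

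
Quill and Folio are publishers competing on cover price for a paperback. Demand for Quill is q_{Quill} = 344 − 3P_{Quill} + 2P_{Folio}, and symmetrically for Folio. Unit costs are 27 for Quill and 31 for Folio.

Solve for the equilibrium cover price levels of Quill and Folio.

Quill's profit: π = (P_{Quill} − 27)(344 − 3P_{Quill} + 2P_{Folio}).
∂π/∂P_{Quill} = 425 − 6P_{Quill} + 2P_{Folio} = 0 ⇒ P_{Quill} = 425/6 + (1/3)P_{Folio}.
Similarly P_{Folio} = 437/6 + (1/3)P_{Quill}.
Substituting the second reaction function into the first: P_{Quill} = 425/6 + (1/3)(437/6 + (1/3)P_{Quill}), which gives (8/9)P_{Quill} = 856/9 ⇒ P_{Quill} = 107.
Then P_{Folio} = 437/6 + (1/3)·107 = 108.5.

107, 108.5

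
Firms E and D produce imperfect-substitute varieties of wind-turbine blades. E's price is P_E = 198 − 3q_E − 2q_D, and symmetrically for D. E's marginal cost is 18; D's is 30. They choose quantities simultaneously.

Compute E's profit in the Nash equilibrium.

Firm E's profit: π = q_E(198 − 3q_E − 2q_D) − 18q_E.
∂π/∂q_E = 180 − 6q_E − 2q_D = 0 ⇒ q_E = 30 − (1/3)q_D.
Similarly q_D = 28 − (1/3)q_E.
Plugging q_D into E's best response: q_E = 30 − (1/3)(28 − (1/3)q_E) ⇒ (8/9)q_E = 62/3, so q_E = 23.25.
Then q_D = 28 − (1/3)·23.25 = 20.25.
P_E = 198 − 3·23.25 − 2·20.25 = 87.75.
Profit = (87.75 − 18)·23.25 = 1621.6875.

1621.6875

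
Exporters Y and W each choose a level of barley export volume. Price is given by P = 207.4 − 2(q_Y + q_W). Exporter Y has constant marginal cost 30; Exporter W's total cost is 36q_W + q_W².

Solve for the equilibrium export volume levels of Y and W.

36.08, 16.54

Exporter Y's profit: π = q_Y(207.4 − 2(q_Y + q_W)) − 30q_Y.
∂π/∂q_Y = 177.4 − 4q_Y − 2q_W = 0, so q_Y = 44.35 − 0.5q_W.
For W: ∂π/∂q_W = 171.4 − 6q_W − 2q_Y = 0 ⇒ q_W = 857/30 − (1/3)q_Y.
Solving the two reaction functions simultaneously: (1 − (−0.5)(−1/3))q_Y = 44.35 − 0.5·(857/30), so (5/6)q_Y = 451/15 and q_Y = 36.08.
Then q_W = 857/30 − (1/3)·36.08 = 16.54.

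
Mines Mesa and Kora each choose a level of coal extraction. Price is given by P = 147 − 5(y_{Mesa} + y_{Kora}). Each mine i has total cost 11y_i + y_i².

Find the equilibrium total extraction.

16

Mine Mesa's profit: π = y_{Mesa}(147 − 5(y_{Mesa} + y_{Kora})) − 11y_{Mesa} − y_{Mesa}².
∂π/∂y_{Mesa} = 136 − 12y_{Mesa} − 5y_{Kora} = 0, so y_{Mesa} = 34/3 − (5/12)y_{Kora}.
Setting y_{Mesa} = y_{Kora} in the reaction function: y_{Mesa} = 34/3 − (5/12)y_{Mesa}, so y_{Mesa} = (34/3) / (17/12) = 8.
Total extraction: 8 + 8 = 16.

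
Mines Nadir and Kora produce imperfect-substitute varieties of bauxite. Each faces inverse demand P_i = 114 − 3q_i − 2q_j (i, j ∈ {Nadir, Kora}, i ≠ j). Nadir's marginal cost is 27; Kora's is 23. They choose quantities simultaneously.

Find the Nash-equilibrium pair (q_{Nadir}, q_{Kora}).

10.625, 11.625

Mine Nadir's profit: π = q_{Nadir}(114 − 3q_{Nadir} − 2q_{Kora}) − 27q_{Nadir}.
∂π/∂q_{Nadir} = 87 − 6q_{Nadir} − 2q_{Kora} = 0 ⇒ q_{Nadir} = 14.5 − (1/3)q_{Kora}.
Similarly q_{Kora} = 91/6 − (1/3)q_{Nadir}.
Plugging q_{Kora} into Nadir's best response: q_{Nadir} = 14.5 − (1/3)(91/6 − (1/3)q_{Nadir}) ⇒ (8/9)q_{Nadir} = 85/9, so q_{Nadir} = 10.625.
Then q_{Kora} = 91/6 − (1/3)·10.625 = 11.625.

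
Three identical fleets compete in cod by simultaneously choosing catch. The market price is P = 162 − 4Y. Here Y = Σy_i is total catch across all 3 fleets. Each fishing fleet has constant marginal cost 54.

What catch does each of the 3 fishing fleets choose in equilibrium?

6.75

A representative fishing fleet's profit is π_i = y_i(162 − 4Y) − 54y_i, with Y = y_i + Σ_{j≠i} y_j.
First-order condition: 108 − 8y_i − 4Σ_{j≠i} y_j = 0.
Imposing symmetry (y_j = y for all j) turns Σ_{j≠i} y_j into 2y, so 108 = 16y and y = 6.75.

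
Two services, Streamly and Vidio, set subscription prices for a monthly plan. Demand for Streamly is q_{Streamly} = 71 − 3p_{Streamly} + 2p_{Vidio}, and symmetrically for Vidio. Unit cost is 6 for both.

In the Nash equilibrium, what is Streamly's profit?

Streamly's profit: π = (p_{Streamly} − 6)(71 − 3p_{Streamly} + 2p_{Vidio}).
∂π/∂p_{Streamly} = 89 − 6p_{Streamly} + 2p_{Vidio} = 0 ⇒ p_{Streamly} = 89/6 + (1/3)p_{Vidio}.
Setting p_{Streamly} = p_{Vidio} in the reaction function: p_{Streamly} = 89/6 + (1/3)p_{Streamly}, so p_{Streamly} = (89/6) / (2/3) = 22.25.
q_{Streamly} = 71 − 3·22.25 + 2·22.25 = 48.75.
Profit = (22.25 − 6)·48.75 = 792.1875.

792.1875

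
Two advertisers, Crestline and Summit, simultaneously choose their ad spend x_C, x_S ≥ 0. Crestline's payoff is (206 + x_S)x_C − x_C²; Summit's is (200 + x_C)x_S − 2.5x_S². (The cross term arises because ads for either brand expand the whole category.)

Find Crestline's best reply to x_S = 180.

Expanding Crestline's payoff: 206x_C + x_Sx_C − x_C².
∂π/∂x_C = 206 + x_S − 2x_C = 0, so x_C = 103 + 0.5x_S.
At x_S = 180: x_C = 103 + 0.5·180 = 193.

193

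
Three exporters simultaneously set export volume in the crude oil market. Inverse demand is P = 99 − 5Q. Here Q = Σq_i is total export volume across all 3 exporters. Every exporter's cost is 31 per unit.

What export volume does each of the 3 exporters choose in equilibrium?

A representative exporter's profit is π_i = q_i(99 − 5Q) − 31q_i, with Q = q_i + Σ_{j≠i} q_j.
First-order condition: 68 − 10q_i − 5Σ_{j≠i} q_j = 0.
Imposing symmetry (q_j = q for all j) turns Σ_{j≠i} q_j into 2q, so 68 = 20q and q = 3.4.

3.4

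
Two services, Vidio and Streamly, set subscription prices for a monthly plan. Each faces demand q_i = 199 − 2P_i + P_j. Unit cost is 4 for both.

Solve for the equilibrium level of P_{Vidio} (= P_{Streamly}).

69

Vidio's profit: π = (P_{Vidio} − 4)(199 − 2P_{Vidio} + P_{Streamly}).
∂π/∂P_{Vidio} = 207 − 4P_{Vidio} + P_{Streamly} = 0 ⇒ P_{Vidio} = 51.75 + 0.25P_{Streamly}.
The game is symmetric, so in equilibrium P_{Streamly} = P_{Vidio}: the reaction function gives 0.75P_{Vidio} = 51.75, hence P_{Vidio} = 69.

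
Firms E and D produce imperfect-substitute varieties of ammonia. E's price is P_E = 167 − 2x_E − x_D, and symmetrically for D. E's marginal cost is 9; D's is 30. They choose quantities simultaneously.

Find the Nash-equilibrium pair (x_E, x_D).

Firm E's profit: π = x_E(167 − 2x_E − x_D) − 9x_E.
∂π/∂x_E = 158 − 4x_E − x_D = 0 ⇒ x_E = 39.5 − 0.25x_D.
Similarly x_D = 34.25 − 0.25x_E.
Plugging x_D into E's best response: x_E = 39.5 − 0.25(34.25 − 0.25x_E) ⇒ 0.9375x_E = 30.9375, so x_E = 33.
Then x_D = 34.25 − 0.25·33 = 26.

33, 26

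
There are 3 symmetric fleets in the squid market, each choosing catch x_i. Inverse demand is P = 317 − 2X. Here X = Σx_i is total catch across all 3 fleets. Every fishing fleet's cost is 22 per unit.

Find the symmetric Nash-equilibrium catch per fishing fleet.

36.875

A representative fishing fleet's profit is π_i = x_i(317 − 2X) − 22x_i, with X = x_i + Σ_{j≠i} x_j.
First-order condition: 295 − 4x_i − 2Σ_{j≠i} x_j = 0.
In a symmetric equilibrium every fishing fleet chooses the same x, so Σ_{j≠i} x_j = 2x. The condition becomes 295 − 8x = 0, giving x = 295/8 = 36.875.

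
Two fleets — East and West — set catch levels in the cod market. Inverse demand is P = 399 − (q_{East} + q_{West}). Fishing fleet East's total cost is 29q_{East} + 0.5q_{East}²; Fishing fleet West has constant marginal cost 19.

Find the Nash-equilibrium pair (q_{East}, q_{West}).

72, 154

Fishing fleet East's profit: π = q_{East}(399 − (q_{East} + q_{West})) − 29q_{East} − 0.5q_{East}².
∂π/∂q_{East} = 370 − 3q_{East} − q_{West} = 0, so q_{East} = 370/3 − (1/3)q_{West}.
For West: ∂π/∂q_{West} = 380 − 2q_{West} − q_{East} = 0 ⇒ q_{West} = 190 − 0.5q_{East}.
Plugging q_{West} into East's best response: q_{East} = 370/3 − (1/3)(190 − 0.5q_{East}) ⇒ (5/6)q_{East} = 60, so q_{East} = 72.
Then q_{West} = 190 − 0.5·72 = 154.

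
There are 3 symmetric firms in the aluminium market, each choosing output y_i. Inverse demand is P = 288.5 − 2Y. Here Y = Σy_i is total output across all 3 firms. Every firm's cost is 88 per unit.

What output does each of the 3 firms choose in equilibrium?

25.0625

A representative firm's profit is π_i = y_i(288.5 − 2Y) − 88y_i, with Y = y_i + Σ_{j≠i} y_j.
First-order condition: 200.5 − 4y_i − 2Σ_{j≠i} y_j = 0.
Imposing symmetry (y_j = y for all j) turns Σ_{j≠i} y_j into 2y, so 200.5 = 8y and y = 25.0625.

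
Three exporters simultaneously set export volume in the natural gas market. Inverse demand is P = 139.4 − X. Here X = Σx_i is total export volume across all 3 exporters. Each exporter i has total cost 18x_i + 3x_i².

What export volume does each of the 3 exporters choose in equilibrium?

A representative exporter's profit is π_i = x_i(139.4 − X) − 18x_i − 3x_i², with X = x_i + Σ_{j≠i} x_j.
First-order condition: 121.4 − 8x_i − Σ_{j≠i} x_j = 0.
With identical exporters, set every x_j = x: then 121.4 − 8x − 2x = 0, i.e. x = 121.4/10 = 12.14.

12.14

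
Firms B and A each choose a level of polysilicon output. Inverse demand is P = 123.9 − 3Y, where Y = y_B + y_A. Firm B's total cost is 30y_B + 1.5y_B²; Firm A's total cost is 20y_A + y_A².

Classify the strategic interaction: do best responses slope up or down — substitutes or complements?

strategic substitutes

Firm B's profit: π = y_B(123.9 − 3(y_B + y_A)) − 30y_B − 1.5y_B².
∂π/∂y_B = 93.9 − 9y_B − 3y_A = 0, so y_B = 313/30 − (1/3)y_A.
The best-response slope dy_B/dy_A = −1/3 < 0: the reaction function is downward-sloping, so the choices are strategic substitutes.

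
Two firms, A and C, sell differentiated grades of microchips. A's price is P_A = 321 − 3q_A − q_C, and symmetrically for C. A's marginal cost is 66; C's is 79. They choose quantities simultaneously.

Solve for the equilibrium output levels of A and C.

36.8, 34.2

Firm A's profit: π = q_A(321 − 3q_A − q_C) − 66q_A.
∂π/∂q_A = 255 − 6q_A − q_C = 0 ⇒ q_A = 42.5 − (1/6)q_C.
Similarly q_C = 121/3 − (1/6)q_A.
Plugging q_C into A's best response: q_A = 42.5 − (1/6)(121/3 − (1/6)q_A) ⇒ (35/36)q_A = 322/9, so q_A = 36.8.
Then q_C = 121/3 − (1/6)·36.8 = 34.2.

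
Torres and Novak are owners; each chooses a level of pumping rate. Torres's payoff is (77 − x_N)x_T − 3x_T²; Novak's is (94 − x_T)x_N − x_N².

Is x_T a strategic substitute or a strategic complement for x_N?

Expanding Torres's payoff: 77x_T − x_Nx_T − 3x_T².
∂π/∂x_T = 77 − x_N − 6x_T = 0, so x_T = 77/6 − (1/6)x_N.
The best-response slope dx_T/dx_N = −1/6 < 0: the reaction function is downward-sloping, so the choices are strategic substitutes.

strategic substitutes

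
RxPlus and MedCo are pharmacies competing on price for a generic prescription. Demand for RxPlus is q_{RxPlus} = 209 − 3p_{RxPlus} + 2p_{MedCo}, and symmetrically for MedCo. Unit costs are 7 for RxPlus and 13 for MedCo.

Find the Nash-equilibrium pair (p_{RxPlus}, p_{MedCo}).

58.625, 60.875

RxPlus's profit: π = (p_{RxPlus} − 7)(209 − 3p_{RxPlus} + 2p_{MedCo}).
∂π/∂p_{RxPlus} = 230 − 6p_{RxPlus} + 2p_{MedCo} = 0 ⇒ p_{RxPlus} = 115/3 + (1/3)p_{MedCo}.
Similarly p_{MedCo} = 124/3 + (1/3)p_{RxPlus}.
Plugging p_{MedCo} into RxPlus's best response: p_{RxPlus} = 115/3 + (1/3)(124/3 + (1/3)p_{RxPlus}) ⇒ (8/9)p_{RxPlus} = 469/9, so p_{RxPlus} = 58.625.
Then p_{MedCo} = 124/3 + (1/3)·58.625 = 60.875.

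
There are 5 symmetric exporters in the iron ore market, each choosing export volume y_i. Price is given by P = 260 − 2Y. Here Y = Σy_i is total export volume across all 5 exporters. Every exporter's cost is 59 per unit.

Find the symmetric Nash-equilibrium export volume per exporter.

A representative exporter's profit is π_i = y_i(260 − 2Y) − 59y_i, with Y = y_i + Σ_{j≠i} y_j.
First-order condition: 201 − 4y_i − 2Σ_{j≠i} y_j = 0.
In a symmetric equilibrium every exporter chooses the same y, so Σ_{j≠i} y_j = 4y. The condition becomes 201 − 12y = 0, giving y = 201/12 = 16.75.

16.75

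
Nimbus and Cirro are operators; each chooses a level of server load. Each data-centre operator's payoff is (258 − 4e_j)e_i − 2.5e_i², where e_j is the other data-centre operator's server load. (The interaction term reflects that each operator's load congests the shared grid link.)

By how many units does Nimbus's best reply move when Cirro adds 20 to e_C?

-16

Nimbus's payoff is (258 − 4e_C)e_N − 2.5e_N².
∂π/∂e_N = 258 − 4e_C − 5e_N = 0, so e_N = 51.6 − 0.8e_C.
The reaction-function slope is −0.8, so a 20-unit rise in e_C moves e_N by −0.8 × 20 = −16. Nimbus's best response falls — the actions are strategic substitutes.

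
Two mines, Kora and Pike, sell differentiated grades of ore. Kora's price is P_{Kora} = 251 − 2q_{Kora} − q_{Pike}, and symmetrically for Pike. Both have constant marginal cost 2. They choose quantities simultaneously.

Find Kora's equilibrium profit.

4960.08

Mine Kora's profit: π = q_{Kora}(251 − 2q_{Kora} − q_{Pike}) − 2q_{Kora}.
∂π/∂q_{Kora} = 249 − 4q_{Kora} − q_{Pike} = 0 ⇒ q_{Kora} = 62.25 − 0.25q_{Pike}.
The game is symmetric, so in equilibrium q_{Pike} = q_{Kora}: the reaction function gives 1.25q_{Kora} = 62.25, hence q_{Kora} = 49.8.
P_{Kora} = 251 − 2·49.8 − 49.8 = 101.6.
Profit = (101.6 − 2)·49.8 = 4960.08.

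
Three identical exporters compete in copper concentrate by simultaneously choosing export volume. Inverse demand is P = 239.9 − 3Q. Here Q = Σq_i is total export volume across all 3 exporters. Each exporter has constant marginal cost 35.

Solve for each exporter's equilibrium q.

17.075

A representative exporter's profit is π_i = q_i(239.9 − 3Q) − 35q_i, with Q = q_i + Σ_{j≠i} q_j.
First-order condition: 204.9 − 6q_i − 3Σ_{j≠i} q_j = 0.
Imposing symmetry (q_j = q for all j) turns Σ_{j≠i} q_j into 2q, so 204.9 = 12q and q = 17.075.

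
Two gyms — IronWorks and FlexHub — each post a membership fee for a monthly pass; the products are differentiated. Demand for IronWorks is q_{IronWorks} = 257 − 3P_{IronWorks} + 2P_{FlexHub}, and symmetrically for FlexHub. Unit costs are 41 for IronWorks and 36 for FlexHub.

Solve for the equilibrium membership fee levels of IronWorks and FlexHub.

94.0625, 92.1875

IronWorks's profit: π = (P_{IronWorks} − 41)(257 − 3P_{IronWorks} + 2P_{FlexHub}).
∂π/∂P_{IronWorks} = 380 − 6P_{IronWorks} + 2P_{FlexHub} = 0 ⇒ P_{IronWorks} = 190/3 + (1/3)P_{FlexHub}.
Similarly P_{FlexHub} = 365/6 + (1/3)P_{IronWorks}.
Solving the two reaction functions simultaneously: (1 − (1/3)(1/3))P_{IronWorks} = 190/3 + (1/3)·(365/6), so (8/9)P_{IronWorks} = 1505/18 and P_{IronWorks} = 94.0625.
Then P_{FlexHub} = 365/6 + (1/3)·94.0625 = 92.1875.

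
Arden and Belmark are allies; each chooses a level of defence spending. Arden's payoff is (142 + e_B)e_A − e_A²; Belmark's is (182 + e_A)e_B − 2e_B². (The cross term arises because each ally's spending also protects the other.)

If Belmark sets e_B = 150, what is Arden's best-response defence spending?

Expanding Arden's payoff: 142e_A + e_Be_A − e_A².
∂π/∂e_A = 142 + e_B − 2e_A = 0, so e_A = 71 + 0.5e_B.
At e_B = 150: e_A = 71 + 0.5·150 = 146.

146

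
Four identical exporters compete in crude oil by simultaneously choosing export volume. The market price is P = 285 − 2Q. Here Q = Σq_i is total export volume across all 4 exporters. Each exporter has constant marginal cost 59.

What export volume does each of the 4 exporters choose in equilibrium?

22.6

A representative exporter's profit is π_i = q_i(285 − 2Q) − 59q_i, with Q = q_i + Σ_{j≠i} q_j.
First-order condition: 226 − 4q_i − 2Σ_{j≠i} q_j = 0.
In a symmetric equilibrium every exporter chooses the same q, so Σ_{j≠i} q_j = 3q. The condition becomes 226 − 10q = 0, giving q = 226/10 = 22.6.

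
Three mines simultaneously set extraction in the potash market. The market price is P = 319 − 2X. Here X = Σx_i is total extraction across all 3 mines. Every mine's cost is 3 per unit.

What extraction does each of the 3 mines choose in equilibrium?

39.5

A representative mine's profit is π_i = x_i(319 − 2X) − 3x_i, with X = x_i + Σ_{j≠i} x_j.
First-order condition: 316 − 4x_i − 2Σ_{j≠i} x_j = 0.
In a symmetric equilibrium every mine chooses the same x, so Σ_{j≠i} x_j = 2x. The condition becomes 316 − 8x = 0, giving x = 316/8 = 39.5.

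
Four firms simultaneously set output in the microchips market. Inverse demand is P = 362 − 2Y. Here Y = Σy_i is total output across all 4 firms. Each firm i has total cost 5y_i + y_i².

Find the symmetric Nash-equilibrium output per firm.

A representative firm's profit is π_i = y_i(362 − 2Y) − 5y_i − y_i², with Y = y_i + Σ_{j≠i} y_j.
First-order condition: 357 − 6y_i − 2Σ_{j≠i} y_j = 0.
With identical firms, set every y_j = y: then 357 − 6y − 6y = 0, i.e. y = 357/12 = 29.75.

29.75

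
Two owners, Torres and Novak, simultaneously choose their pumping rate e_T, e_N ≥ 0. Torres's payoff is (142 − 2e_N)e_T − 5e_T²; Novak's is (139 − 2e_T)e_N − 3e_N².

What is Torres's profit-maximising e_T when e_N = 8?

12.6

Expanding Torres's payoff: 142e_T − 2e_Ne_T − 5e_T².
∂π/∂e_T = 142 − 2e_N − 10e_T = 0, so e_T = 14.2 − 0.2e_N.
At e_N = 8: e_T = 14.2 − 0.2·8 = 12.6.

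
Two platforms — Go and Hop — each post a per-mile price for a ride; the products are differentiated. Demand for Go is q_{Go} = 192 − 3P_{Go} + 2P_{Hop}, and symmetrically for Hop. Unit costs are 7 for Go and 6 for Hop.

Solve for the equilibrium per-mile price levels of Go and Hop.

Go's profit: π = (P_{Go} − 7)(192 − 3P_{Go} + 2P_{Hop}).
∂π/∂P_{Go} = 213 − 6P_{Go} + 2P_{Hop} = 0 ⇒ P_{Go} = 35.5 + (1/3)P_{Hop}.
Similarly P_{Hop} = 35 + (1/3)P_{Go}.
Plugging P_{Hop} into Go's best response: P_{Go} = 35.5 + (1/3)(35 + (1/3)P_{Go}) ⇒ (8/9)P_{Go} = 283/6, so P_{Go} = 53.0625.
Then P_{Hop} = 35 + (1/3)·53.0625 = 52.6875.

53.0625, 52.6875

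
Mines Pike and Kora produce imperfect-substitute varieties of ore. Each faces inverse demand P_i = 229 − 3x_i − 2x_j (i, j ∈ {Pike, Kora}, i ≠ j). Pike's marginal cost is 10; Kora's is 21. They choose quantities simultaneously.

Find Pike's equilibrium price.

Mine Pike's profit: π = x_{Pike}(229 − 3x_{Pike} − 2x_{Kora}) − 10x_{Pike}.
∂π/∂x_{Pike} = 219 − 6x_{Pike} − 2x_{Kora} = 0 ⇒ x_{Pike} = 36.5 − (1/3)x_{Kora}.
Similarly x_{Kora} = 104/3 − (1/3)x_{Pike}.
Solving the two reaction functions simultaneously: (1 − (−1/3)(−1/3))x_{Pike} = 36.5 − (1/3)·(104/3), so (8/9)x_{Pike} = 449/18 and x_{Pike} = 28.0625.
Then x_{Kora} = 104/3 − (1/3)·28.0625 = 25.3125.
P_{Pike} = 229 − 3·28.0625 − 2·25.3125 = 94.1875.

94.1875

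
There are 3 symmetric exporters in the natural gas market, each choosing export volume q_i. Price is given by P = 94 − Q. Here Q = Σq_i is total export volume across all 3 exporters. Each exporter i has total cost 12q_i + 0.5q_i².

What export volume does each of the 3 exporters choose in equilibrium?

A representative exporter's profit is π_i = q_i(94 − Q) − 12q_i − 0.5q_i², with Q = q_i + Σ_{j≠i} q_j.
First-order condition: 82 − 3q_i − Σ_{j≠i} q_j = 0.
With identical exporters, set every q_j = q: then 82 − 3q − 2q = 0, i.e. q = 82/5 = 16.4.

16.4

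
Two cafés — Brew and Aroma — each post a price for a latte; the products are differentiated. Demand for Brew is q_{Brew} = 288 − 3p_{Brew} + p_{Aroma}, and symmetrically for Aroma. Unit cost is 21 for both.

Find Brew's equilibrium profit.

Brew's profit: π = (p_{Brew} − 21)(288 − 3p_{Brew} + p_{Aroma}).
∂π/∂p_{Brew} = 351 − 6p_{Brew} + p_{Aroma} = 0 ⇒ p_{Brew} = 58.5 + (1/6)p_{Aroma}.
By symmetry p_{Aroma} = p_{Brew}; substituting into the reaction function, (5/6)p_{Brew} = 58.5 and p_{Brew} = 70.2.
q_{Brew} = 288 − 3·70.2 + 70.2 = 147.6.
Profit = (70.2 − 21)·147.6 = 7261.92.

7261.92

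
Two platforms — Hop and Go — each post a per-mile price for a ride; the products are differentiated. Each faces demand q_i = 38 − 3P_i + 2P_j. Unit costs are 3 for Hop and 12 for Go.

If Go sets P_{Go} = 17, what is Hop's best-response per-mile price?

13.5

Hop's profit: π = (P_{Hop} − 3)(38 − 3P_{Hop} + 2P_{Go}).
∂π/∂P_{Hop} = 47 − 6P_{Hop} + 2P_{Go} = 0 ⇒ P_{Hop} = 47/6 + (1/3)P_{Go}.
At P_{Go} = 17: P_{Hop} = 47/6 + (1/3)·17 = 13.5.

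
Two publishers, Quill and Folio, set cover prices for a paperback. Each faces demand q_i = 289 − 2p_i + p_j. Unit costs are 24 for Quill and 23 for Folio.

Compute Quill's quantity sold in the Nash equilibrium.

Quill's profit: π = (p_{Quill} − 24)(289 − 2p_{Quill} + p_{Folio}).
∂π/∂p_{Quill} = 337 − 4p_{Quill} + p_{Folio} = 0 ⇒ p_{Quill} = 84.25 + 0.25p_{Folio}.
Similarly p_{Folio} = 83.75 + 0.25p_{Quill}.
Solving the two reaction functions simultaneously: (1 − (0.25)(0.25))p_{Quill} = 84.25 + 0.25·83.75, so 0.9375p_{Quill} = 105.1875 and p_{Quill} = 112.2.
Then p_{Folio} = 83.75 + 0.25·112.2 = 111.8.
q_{Quill} = 289 − 2·112.2 + 111.8 = 176.4.

176.4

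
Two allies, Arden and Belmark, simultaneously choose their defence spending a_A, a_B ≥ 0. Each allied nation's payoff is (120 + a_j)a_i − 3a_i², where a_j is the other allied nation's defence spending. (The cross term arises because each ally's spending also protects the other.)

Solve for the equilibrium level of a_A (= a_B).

Arden's payoff is (120 + a_B)a_A − 3a_A².
∂π/∂a_A = 120 + a_B − 6a_A = 0, so a_A = 20 + (1/6)a_B.
By symmetry a_B = a_A; substituting into the reaction function, (5/6)a_A = 20 and a_A = 24.

24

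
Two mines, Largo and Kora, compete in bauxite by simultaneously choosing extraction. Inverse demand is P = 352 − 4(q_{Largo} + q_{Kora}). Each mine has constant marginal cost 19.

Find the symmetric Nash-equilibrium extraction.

27.75

Mine Largo's profit: π = q_{Largo}(352 − 4(q_{Largo} + q_{Kora})) − 19q_{Largo}.
∂π/∂q_{Largo} = 333 − 8q_{Largo} − 4q_{Kora} = 0, so q_{Largo} = 41.625 − 0.5q_{Kora}.
By symmetry q_{Kora} = q_{Largo}; substituting into the reaction function, 1.5q_{Largo} = 41.625 and q_{Largo} = 27.75.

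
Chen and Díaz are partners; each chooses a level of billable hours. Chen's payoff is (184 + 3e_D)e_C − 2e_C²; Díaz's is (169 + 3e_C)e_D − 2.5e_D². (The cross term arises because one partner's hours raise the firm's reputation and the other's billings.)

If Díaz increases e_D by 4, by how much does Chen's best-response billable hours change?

Expanding Chen's payoff: 184e_C + 3e_De_C − 2e_C².
∂π/∂e_C = 184 + 3e_D − 4e_C = 0, so e_C = 46 + 0.75e_D.
The reaction-function slope is 0.75, so a 4-unit rise in e_D moves e_C by 0.75 × 4 = 3. Chen's best response rises — the actions are strategic complements.

3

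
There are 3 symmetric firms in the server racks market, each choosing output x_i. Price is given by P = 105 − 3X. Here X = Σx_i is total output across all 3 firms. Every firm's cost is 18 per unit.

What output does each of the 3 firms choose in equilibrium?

A representative firm's profit is π_i = x_i(105 − 3X) − 18x_i, with X = x_i + Σ_{j≠i} x_j.
First-order condition: 87 − 6x_i − 3Σ_{j≠i} x_j = 0.
Imposing symmetry (x_j = x for all j) turns Σ_{j≠i} x_j into 2x, so 87 = 12x and x = 7.25.

7.25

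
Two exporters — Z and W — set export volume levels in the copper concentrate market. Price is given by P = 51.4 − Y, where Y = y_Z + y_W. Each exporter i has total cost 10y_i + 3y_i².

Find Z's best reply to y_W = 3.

4.8

Exporter Z's profit: π = y_Z(51.4 − (y_Z + y_W)) − 10y_Z − 3y_Z².
∂π/∂y_Z = 41.4 − 8y_Z − y_W = 0, so y_Z = 5.175 − 0.125y_W.
At y_W = 3: y_Z = 5.175 − 0.125·3 = 4.8.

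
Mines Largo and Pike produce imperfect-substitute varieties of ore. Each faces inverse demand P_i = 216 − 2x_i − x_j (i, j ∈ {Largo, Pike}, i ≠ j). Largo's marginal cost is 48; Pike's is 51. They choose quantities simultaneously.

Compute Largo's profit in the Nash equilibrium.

Mine Largo's profit: π = x_{Largo}(216 − 2x_{Largo} − x_{Pike}) − 48x_{Largo}.
∂π/∂x_{Largo} = 168 − 4x_{Largo} − x_{Pike} = 0 ⇒ x_{Largo} = 42 − 0.25x_{Pike}.
Similarly x_{Pike} = 41.25 − 0.25x_{Largo}.
Substituting the second reaction function into the first: x_{Largo} = 42 − 0.25(41.25 − 0.25x_{Largo}), which gives 0.9375x_{Largo} = 31.6875 ⇒ x_{Largo} = 33.8.
Then x_{Pike} = 41.25 − 0.25·33.8 = 32.8.
P_{Largo} = 216 − 2·33.8 − 32.8 = 115.6.
Profit = (115.6 − 48)·33.8 = 2284.88.

2284.88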